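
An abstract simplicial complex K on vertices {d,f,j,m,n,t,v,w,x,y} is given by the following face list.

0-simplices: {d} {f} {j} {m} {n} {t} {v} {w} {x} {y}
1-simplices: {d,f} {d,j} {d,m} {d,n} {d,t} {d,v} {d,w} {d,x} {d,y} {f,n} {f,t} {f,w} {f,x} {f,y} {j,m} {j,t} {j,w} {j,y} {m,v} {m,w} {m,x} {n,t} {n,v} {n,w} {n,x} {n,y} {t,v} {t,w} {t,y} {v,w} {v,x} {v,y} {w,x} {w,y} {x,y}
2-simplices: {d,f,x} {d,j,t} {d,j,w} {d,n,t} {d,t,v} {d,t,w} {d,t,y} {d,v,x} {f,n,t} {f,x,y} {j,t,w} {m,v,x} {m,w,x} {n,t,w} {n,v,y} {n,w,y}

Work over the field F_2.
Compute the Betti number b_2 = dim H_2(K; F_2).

n_0=10 n_1=35 n_2=16  [Z2]
∂1: piv[df,dj,dm,dn,dt,dv,dw,dx,dy] rk=9  ker:fn,ft,fw,fx,fy,jm,jt,jw,jy,mv,mw,mx,nt,nv,nw,nx,ny,tv,tw,ty,vw,vx,vy,wx,wy,xy
∂2: piv[dfx,djt,djw,dnt,dtv,dtw,dty,dvx,fnt,fxy,mvx,mwx,ntw,nvy,nwy] rk=15  ker:jtw
b_2=(16−15)−0=1

b_2=1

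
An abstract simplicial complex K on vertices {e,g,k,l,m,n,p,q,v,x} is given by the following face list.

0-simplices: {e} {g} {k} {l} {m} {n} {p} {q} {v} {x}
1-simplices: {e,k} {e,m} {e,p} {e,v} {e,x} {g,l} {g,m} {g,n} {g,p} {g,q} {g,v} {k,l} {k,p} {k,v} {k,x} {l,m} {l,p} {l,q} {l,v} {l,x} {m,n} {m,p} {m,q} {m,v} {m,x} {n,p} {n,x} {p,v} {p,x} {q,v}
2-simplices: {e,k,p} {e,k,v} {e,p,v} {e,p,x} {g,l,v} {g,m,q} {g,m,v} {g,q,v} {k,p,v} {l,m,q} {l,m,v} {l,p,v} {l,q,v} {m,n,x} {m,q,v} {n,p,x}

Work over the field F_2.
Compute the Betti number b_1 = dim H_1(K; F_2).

n_0=10 n_1=30 n_2=16  [Z2]
∂1: piv[ek,em,ep,ev,ex,gl,gm,gn,gq] rk=9  ker:gp,gv,kl,kp,kv,kx,lm,lp,lq,lv,lx,mn,mp,mq,mv,mx,np,nx,pv,px,qv
∂2: piv[ekp,ekv,epv,epx,glv,gmq,gmv,gqv,lmq,lmv,lpv,mnx,npx] rk=13  ker:kpv,lqv,mqv
b_1=(30−9)−13=8

b_1=8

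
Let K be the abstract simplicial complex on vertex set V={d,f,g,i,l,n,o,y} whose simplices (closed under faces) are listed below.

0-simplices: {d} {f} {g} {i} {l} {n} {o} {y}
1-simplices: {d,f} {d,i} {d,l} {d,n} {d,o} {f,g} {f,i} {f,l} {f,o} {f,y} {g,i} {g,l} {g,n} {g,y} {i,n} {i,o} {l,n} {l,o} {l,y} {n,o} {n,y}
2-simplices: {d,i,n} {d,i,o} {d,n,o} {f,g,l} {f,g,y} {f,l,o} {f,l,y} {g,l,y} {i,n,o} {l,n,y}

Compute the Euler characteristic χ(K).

n_0=8 n_1=21 n_2=10
χ=+8−21+10=-3

χ(K)=-3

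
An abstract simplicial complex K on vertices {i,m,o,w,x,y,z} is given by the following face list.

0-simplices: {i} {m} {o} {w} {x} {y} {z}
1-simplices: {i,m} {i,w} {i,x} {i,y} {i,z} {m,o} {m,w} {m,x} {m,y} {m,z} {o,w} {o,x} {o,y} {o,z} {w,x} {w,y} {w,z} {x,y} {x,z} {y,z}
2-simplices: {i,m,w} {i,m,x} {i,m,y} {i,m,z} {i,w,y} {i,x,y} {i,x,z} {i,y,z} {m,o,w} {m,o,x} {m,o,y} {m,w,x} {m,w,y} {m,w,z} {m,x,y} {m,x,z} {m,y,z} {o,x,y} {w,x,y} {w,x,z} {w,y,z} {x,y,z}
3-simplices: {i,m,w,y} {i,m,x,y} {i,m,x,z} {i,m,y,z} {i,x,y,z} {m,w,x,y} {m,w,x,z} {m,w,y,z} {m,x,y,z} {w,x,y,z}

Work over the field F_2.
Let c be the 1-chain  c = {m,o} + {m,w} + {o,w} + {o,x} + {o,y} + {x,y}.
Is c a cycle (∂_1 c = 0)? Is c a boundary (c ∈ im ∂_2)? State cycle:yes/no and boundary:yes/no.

cycle:yes boundary:yes

n_0=7 n_1=20 n_2=22 n_3=10  [Z2]
∂1: piv[im,iw,ix,iy,iz,mo] rk=6  ker:mw,mx,my,mz,ow,ox,oy,oz,wx,wy,wz,xy,xz,yz
∂2: piv[imw,imx,imy,imz,iwy,ixy,ixz,iyz,mow,mox,moy,mwx,mwz] rk=13  ker:mwy,mxy,mxz,myz,oxy,wxy,wxz,wyz,xyz
∂3: piv[imwy,imxy,imxz,imyz,ixyz,mwxy,mwxz,mwyz] rk=8  ker:mxyz,wxyz
∂1c = 0
c vs im∂2: reduces to 0 ⇒ boundary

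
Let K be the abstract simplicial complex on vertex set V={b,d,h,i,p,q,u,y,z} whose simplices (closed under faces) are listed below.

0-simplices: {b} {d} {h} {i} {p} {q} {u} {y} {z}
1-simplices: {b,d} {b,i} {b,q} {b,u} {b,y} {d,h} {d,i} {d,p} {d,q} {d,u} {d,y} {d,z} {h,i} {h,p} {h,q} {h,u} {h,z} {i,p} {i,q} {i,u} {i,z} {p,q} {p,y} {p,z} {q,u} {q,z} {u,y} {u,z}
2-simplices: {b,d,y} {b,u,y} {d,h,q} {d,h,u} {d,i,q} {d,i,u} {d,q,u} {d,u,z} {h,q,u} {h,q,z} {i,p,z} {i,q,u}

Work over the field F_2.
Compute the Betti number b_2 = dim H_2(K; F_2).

b_2=2

n_0=9 n_1=28 n_2=12  [Z2]
∂1: piv[bd,bi,bq,bu,by,dh,dp,dz] rk=8  ker:di,dq,du,dy,hi,hp,hq,hu,hz,ip,iq,iu,iz,pq,py,pz,qu,qz,uy,uz
∂2: piv[bdy,buy,dhq,dhu,diq,diu,dqu,duz,hqz,ipz] rk=10  ker:hqu,iqu
b_2=(12−10)−0=2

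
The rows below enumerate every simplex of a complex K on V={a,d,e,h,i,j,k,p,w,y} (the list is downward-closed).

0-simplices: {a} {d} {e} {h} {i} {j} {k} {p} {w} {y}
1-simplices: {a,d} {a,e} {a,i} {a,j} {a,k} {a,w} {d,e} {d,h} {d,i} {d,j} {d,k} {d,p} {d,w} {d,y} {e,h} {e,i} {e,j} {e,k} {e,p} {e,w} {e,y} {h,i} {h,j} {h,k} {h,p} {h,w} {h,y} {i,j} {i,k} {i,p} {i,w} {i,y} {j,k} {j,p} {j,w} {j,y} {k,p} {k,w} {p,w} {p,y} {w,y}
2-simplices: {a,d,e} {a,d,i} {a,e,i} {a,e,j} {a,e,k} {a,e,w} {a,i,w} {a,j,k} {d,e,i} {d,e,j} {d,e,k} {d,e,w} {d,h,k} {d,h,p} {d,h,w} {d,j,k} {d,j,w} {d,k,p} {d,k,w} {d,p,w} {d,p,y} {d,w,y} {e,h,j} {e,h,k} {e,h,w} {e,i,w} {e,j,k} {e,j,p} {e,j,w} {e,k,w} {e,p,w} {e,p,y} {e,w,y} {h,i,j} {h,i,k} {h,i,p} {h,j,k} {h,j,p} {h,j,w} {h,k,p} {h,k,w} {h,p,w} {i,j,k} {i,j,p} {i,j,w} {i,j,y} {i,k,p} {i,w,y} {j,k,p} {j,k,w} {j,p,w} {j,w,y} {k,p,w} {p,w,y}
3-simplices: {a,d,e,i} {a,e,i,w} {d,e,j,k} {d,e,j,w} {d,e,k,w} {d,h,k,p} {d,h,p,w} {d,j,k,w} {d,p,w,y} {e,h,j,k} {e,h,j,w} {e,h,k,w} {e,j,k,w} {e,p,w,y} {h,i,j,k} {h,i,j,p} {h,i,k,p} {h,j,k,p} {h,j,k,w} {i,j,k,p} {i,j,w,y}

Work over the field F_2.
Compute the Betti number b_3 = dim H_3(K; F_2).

b_3=3

n_0=10 n_1=41 n_2=54 n_3=21  [Z2]
∂1: piv[ad,ae,ai,aj,ak,aw,dh,dp,dy] rk=9  ker:de,di,dj,dk,dw,eh,ei,ej,ek,ep,ew,ey,hi,hj,hk,hp,hw,hy,ij,ik,ip,iw,iy,jk,jp,jw,jy,kp,kw,pw,py,wy
∂2: piv[ade,adi,aei,aej,aek,aew,aiw,ajk,dej,dek,dew,dhk,dhp,dhw,djw,dkp,dkw,dpw,dpy,dwy,ehj,ehk,ejp,epw,epy,hij,hik,hip,ijw,ijy,iwy] rk=31  ker:dei,djk,ehw,eiw,ejk,ejw,ekw,ewy,hjk,hjp,hjw,hkp,hkw,hpw,ijk,ijp,ikp,jkp,jkw,jpw,jwy,kpw,pwy
∂3: piv[adei,aeiw,dejk,dejw,dekw,dhkp,dhpw,djkw,dpwy,ehjk,ehjw,ehkw,epwy,hijk,hijp,hikp,hjkp,ijwy] rk=18  ker:ejkw,hjkw,ijkp
b_3=(21−18)−0=3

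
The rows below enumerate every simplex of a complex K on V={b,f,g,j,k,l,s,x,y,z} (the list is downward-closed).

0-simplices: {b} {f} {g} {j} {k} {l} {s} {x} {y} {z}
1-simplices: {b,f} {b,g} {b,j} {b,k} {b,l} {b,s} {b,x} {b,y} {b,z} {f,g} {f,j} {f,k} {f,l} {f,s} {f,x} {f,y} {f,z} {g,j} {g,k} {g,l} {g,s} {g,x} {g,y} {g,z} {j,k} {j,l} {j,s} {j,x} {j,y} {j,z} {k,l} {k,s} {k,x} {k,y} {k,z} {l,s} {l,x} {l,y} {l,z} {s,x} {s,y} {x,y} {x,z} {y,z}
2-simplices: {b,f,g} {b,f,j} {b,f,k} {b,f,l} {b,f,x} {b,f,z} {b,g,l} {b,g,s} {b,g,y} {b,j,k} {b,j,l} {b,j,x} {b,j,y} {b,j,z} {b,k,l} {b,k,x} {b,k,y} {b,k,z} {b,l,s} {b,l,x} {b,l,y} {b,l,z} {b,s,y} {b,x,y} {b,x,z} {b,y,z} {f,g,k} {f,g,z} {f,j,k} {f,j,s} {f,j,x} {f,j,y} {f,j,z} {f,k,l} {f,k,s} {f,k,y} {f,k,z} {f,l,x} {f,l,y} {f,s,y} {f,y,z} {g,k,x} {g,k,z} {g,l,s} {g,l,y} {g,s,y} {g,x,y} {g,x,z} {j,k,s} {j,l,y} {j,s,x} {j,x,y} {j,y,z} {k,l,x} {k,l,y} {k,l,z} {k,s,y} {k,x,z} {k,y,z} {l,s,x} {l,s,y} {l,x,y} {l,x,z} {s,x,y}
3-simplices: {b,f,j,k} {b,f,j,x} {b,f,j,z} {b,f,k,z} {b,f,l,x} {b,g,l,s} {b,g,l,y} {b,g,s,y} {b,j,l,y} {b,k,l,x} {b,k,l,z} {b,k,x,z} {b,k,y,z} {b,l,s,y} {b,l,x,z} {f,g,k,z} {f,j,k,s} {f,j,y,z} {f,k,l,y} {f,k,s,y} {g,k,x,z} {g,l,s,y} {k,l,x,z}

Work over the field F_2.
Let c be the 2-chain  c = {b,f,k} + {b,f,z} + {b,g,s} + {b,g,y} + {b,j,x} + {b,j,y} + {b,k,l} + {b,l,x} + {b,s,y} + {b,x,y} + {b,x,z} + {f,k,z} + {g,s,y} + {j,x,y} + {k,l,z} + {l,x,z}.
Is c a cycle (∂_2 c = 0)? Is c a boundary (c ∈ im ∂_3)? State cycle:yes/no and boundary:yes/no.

n_0=10 n_1=44 n_2=64 n_3=23  [Z2]
∂1: piv[bf,bg,bj,bk,bl,bs,bx,by,bz] rk=9  ker:fg,fj,fk,fl,fs,fx,fy,fz,gj,gk,gl,gs,gx,gy,gz,jk,jl,js,jx,jy,jz,kl,ks,kx,ky,kz,ls,lx,ly,lz,sx,sy,xy,xz,yz
∂2: piv[bfg,bfj,bfk,bfl,bfx,bfz,bgl,bgs,bgy,bjk,bjl,bjx,bjy,bjz,bkl,bkx,bky,bkz,bls,blx,bly,blz,bsy,bxy,bxz,byz,fgk,fgz,fjs,fjy,fks,fsy,gkx,jsx] rk=34  ker:fjk,fjx,fjz,fkl,fky,fkz,flx,fly,fyz,gkz,gls,gly,gsy,gxy,gxz,jks,jly,jxy,jyz,klx,kly,klz,ksy,kxz,kyz,lsx,lsy,lxy,lxz,sxy
∂3: piv[bfjk,bfjx,bfjz,bfkz,bflx,bgls,bgly,bgsy,bjly,bklx,bklz,bkxz,bkyz,blsy,blxz,fgkz,fjks,fjyz,fkly,fksy,gkxz] rk=21  ker:glsy,klxz
∂2c = 0
c vs im∂3: residual ≠ 0 ⇒ not boundary

cycle:yes boundary:no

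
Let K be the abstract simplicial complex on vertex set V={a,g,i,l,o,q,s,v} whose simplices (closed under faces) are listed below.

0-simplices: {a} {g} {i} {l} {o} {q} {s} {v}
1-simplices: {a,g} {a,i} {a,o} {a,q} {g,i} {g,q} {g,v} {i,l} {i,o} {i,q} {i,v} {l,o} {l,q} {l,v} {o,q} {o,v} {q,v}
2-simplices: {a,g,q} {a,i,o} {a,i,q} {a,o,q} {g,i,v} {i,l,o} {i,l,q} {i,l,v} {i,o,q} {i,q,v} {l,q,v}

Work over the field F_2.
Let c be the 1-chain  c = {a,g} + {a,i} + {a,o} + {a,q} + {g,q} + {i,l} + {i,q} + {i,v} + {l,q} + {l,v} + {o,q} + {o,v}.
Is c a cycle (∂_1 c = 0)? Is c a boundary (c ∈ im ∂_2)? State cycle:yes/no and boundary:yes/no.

n_0=8 n_1=17 n_2=11  [Z2]
∂1: piv[ag,ai,ao,aq,gv,il] rk=6  ker:gi,gq,io,iq,iv,lo,lq,lv,oq,ov,qv
∂2: piv[agq,aio,aiq,aoq,giv,ilo,ilq,ilv,iqv] rk=9  ker:ioq,lqv
∂1c = {l} + {o} + {q} + {v}

cycle:no boundary:no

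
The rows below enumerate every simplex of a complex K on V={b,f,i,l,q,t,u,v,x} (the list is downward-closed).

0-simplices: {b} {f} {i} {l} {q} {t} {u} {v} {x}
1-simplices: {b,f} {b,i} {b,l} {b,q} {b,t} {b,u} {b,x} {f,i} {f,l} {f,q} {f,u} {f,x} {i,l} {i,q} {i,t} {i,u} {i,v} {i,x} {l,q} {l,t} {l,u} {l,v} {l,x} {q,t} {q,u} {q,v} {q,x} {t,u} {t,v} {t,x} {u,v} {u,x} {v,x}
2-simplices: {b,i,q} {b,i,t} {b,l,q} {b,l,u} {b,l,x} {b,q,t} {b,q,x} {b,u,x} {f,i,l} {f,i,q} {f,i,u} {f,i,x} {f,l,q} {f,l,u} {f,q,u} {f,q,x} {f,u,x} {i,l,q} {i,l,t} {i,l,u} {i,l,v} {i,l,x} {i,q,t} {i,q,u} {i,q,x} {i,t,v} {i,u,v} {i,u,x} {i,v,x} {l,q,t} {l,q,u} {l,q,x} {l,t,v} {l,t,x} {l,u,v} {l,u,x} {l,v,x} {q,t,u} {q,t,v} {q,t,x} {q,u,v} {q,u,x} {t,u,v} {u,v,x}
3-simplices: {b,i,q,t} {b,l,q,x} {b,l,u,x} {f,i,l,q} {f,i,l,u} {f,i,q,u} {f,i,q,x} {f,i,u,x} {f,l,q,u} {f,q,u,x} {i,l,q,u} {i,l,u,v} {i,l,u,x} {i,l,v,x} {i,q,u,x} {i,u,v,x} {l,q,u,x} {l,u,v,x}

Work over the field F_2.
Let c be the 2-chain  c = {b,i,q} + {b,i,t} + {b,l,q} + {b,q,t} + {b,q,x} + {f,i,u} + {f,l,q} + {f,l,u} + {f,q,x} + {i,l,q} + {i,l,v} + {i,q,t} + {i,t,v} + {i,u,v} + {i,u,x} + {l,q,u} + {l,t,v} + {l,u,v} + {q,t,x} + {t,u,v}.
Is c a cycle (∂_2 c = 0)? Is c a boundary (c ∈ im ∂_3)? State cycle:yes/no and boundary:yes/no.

n_0=9 n_1=33 n_2=44 n_3=18  [Z2]
∂1: piv[bf,bi,bl,bq,bt,bu,bx,iv] rk=8  ker:fi,fl,fq,fu,fx,il,iq,it,iu,ix,lq,lt,lu,lv,lx,qt,qu,qv,qx,tu,tv,tx,uv,ux,vx
∂2: piv[biq,bit,blq,blu,blx,bqt,bqx,bux,fil,fiq,fiu,fix,flq,flu,fqu,fqx,ilt,ilv,itv,iuv,ivx,ltx,qtu,qtv] rk=24  ker:fux,ilq,ilu,ilx,iqt,iqu,iqx,iux,lqt,lqu,lqx,ltv,luv,lux,lvx,qtx,quv,qux,tuv,uvx
∂3: piv[biqt,blqx,blux,filq,filu,fiqu,fiqx,fiux,flqu,fqux,iluv,ilux,ilvx,iuvx,lqux] rk=15  ker:ilqu,iqux,luvx
∂2c = {b,l} + {b,x} + {f,i} + {f,x} + {i,q} + {i,t} + {i,u} + {i,v} + {i,x} + {l,t} + {l,u} + {l,v} + {q,t} + {q,u} + {q,x} + {t,u} + {t,v} + {t,x} + {u,v} + {u,x}

cycle:no boundary:no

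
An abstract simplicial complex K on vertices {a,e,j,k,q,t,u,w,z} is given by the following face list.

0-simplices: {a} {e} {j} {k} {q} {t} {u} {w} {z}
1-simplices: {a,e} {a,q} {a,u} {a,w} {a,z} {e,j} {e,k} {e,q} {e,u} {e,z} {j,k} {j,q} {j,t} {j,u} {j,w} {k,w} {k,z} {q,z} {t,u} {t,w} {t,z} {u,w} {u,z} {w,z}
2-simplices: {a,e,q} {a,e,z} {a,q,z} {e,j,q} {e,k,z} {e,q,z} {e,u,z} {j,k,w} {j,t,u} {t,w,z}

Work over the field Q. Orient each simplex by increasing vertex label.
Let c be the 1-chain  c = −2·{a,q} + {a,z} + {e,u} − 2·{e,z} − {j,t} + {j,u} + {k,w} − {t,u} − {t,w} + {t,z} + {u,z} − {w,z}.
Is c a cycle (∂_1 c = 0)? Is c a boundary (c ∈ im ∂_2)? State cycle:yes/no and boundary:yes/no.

n_0=9 n_1=24 n_2=10  [Q]
∂1: piv[ae,aq,au,aw,az,ej,ek,jt] rk=8  ker:eq,eu,ez,jk,jq,ju,jw,kw,kz,qz,tu,tw,tz,uw,uz,wz
∂2: piv[aeq,aez,aqz,ejq,ekz,euz,jkw,jtu,twz] rk=9  ker:eqz
∂1c = {a} + {e} − {k} − 2·{q} + {w}

cycle:no boundary:no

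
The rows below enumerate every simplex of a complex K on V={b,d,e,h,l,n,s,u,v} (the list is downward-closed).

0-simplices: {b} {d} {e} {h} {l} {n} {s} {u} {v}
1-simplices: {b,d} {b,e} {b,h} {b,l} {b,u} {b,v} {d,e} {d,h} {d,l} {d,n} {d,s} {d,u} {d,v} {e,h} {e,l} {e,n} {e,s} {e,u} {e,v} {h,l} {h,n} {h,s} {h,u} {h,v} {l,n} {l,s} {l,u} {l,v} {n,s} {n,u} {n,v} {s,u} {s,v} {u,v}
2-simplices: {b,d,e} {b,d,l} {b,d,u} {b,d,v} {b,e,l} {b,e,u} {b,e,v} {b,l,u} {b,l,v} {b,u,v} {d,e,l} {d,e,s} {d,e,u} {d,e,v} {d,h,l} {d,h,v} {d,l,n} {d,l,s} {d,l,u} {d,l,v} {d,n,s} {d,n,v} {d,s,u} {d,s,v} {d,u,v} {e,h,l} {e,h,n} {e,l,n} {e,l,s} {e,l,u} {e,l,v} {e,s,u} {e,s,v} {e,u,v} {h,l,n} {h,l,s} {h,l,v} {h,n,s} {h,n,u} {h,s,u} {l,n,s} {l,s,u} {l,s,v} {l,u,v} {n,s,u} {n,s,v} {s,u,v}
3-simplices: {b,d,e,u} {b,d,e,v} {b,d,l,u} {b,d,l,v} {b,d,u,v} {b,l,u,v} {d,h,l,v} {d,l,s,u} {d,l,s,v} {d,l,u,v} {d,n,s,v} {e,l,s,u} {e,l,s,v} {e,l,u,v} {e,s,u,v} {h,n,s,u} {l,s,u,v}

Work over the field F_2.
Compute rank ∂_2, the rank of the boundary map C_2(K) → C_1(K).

rank∂_2=25

n_0=9 n_1=34 n_2=47 n_3=17  [Z2]
∂1: piv[bd,be,bh,bl,bu,bv,dn,ds] rk=8  ker:de,dh,dl,du,dv,eh,el,en,es,eu,ev,hl,hn,hs,hu,hv,ln,ls,lu,lv,ns,nu,nv,su,sv,uv
∂2: piv[bde,bdl,bdu,bdv,bel,beu,bev,blu,blv,buv,des,dhl,dhv,dln,dls,dns,dnv,dsu,dsv,ehl,ehn,eln,hls,hnu,hsu] rk=25  ker:del,deu,dev,dlu,dlv,duv,els,elu,elv,esu,esv,euv,hln,hlv,hns,lns,lsu,lsv,luv,nsu,nsv,suv
∂3: piv[bdeu,bdev,bdlu,bdlv,bduv,bluv,dhlv,dlsu,dlsv,dnsv,elsu,elsv,eluv,esuv,hnsu] rk=15  ker:dluv,lsuv
rk∂_2=25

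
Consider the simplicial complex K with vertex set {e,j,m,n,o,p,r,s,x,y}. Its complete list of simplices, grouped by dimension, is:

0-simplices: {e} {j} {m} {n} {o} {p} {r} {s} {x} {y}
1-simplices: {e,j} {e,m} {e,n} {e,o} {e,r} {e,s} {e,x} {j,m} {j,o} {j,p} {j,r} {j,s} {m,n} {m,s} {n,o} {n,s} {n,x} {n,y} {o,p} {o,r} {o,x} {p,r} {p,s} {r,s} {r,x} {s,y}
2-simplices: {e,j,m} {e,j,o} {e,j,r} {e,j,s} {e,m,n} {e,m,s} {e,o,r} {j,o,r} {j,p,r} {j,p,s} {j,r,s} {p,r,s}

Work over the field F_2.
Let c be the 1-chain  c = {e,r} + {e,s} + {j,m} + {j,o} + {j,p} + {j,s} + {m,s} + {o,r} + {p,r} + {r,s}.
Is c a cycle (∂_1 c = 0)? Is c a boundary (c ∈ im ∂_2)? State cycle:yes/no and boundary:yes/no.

n_0=10 n_1=26 n_2=12  [Z2]
∂1: piv[ej,em,en,eo,er,es,ex,jp,ny] rk=9  ker:jm,jo,jr,js,mn,ms,no,ns,nx,op,or,ox,pr,ps,rs,rx,sy
∂2: piv[ejm,ejo,ejr,ejs,emn,ems,eor,jpr,jps,jrs] rk=10  ker:jor,prs
∂1c = 0
c vs im∂2: reduces to 0 ⇒ boundary

cycle:yes boundary:yes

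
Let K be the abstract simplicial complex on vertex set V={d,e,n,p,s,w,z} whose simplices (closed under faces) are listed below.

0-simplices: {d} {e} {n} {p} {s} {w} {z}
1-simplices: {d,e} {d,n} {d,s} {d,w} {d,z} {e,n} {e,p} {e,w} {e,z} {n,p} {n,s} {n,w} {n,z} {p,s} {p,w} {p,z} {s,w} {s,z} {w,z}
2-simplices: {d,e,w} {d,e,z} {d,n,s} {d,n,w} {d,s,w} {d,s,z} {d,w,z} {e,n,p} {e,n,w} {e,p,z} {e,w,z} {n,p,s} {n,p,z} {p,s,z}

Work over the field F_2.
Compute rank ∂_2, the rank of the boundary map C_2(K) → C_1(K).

rank∂_2=12

n_0=7 n_1=19 n_2=14  [Z2]
∂1: piv[de,dn,ds,dw,dz,ep] rk=6  ker:en,ew,ez,np,ns,nw,nz,ps,pw,pz,sw,sz,wz
∂2: piv[dew,dez,dns,dnw,dsw,dsz,dwz,enp,enw,epz,nps,npz] rk=12  ker:ewz,psz
rk∂_2=12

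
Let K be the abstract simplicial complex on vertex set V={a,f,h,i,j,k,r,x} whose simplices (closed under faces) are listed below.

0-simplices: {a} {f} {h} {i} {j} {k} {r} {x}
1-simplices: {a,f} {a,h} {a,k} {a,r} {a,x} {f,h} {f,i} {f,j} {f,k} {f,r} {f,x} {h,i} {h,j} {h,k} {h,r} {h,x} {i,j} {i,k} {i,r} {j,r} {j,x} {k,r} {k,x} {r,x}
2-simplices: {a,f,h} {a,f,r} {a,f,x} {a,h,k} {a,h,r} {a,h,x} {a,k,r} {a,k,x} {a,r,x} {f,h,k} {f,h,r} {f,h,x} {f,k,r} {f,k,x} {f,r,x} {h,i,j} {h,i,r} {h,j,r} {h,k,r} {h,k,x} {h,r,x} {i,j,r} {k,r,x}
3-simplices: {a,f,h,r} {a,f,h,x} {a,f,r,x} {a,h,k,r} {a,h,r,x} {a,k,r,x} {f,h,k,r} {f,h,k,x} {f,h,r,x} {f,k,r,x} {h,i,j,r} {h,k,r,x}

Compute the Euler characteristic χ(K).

χ(K)=-5

n_0=8 n_1=24 n_2=23 n_3=12
χ=+8−24+23−12=-5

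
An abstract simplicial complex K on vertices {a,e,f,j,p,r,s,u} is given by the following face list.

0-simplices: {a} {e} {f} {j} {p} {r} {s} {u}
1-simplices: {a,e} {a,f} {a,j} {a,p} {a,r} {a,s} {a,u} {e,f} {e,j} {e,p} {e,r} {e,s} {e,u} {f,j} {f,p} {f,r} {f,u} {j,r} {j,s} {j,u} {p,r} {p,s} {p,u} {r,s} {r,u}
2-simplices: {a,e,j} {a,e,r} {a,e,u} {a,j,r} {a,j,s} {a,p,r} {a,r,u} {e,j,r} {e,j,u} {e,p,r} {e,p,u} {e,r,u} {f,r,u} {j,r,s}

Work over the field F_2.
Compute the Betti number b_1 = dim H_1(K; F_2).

n_0=8 n_1=25 n_2=14  [Z2]
∂1: piv[ae,af,aj,ap,ar,as,au] rk=7  ker:ef,ej,ep,er,es,eu,fj,fp,fr,fu,jr,js,ju,pr,ps,pu,rs,ru
∂2: piv[aej,aer,aeu,ajr,ajs,apr,aru,eju,epr,epu,fru,jrs] rk=12  ker:ejr,eru
b_1=(25−7)−12=6

b_1=6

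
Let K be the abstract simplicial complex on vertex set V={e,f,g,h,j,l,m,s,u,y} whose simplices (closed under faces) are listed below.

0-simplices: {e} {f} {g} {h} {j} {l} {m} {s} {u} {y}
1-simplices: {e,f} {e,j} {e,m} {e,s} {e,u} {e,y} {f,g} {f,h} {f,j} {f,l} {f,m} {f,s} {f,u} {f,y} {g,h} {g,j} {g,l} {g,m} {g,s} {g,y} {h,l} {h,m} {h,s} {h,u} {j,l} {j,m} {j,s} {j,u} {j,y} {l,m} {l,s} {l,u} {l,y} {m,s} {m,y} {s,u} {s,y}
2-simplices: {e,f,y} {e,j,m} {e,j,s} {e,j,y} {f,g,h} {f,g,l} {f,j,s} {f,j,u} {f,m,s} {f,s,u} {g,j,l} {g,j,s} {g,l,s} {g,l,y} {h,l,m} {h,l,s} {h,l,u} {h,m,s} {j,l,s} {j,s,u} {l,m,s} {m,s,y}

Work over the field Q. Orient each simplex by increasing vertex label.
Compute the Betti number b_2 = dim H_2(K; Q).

n_0=10 n_1=37 n_2=22  [Q]
∂1: piv[ef,ej,em,es,eu,ey,fg,fh,fl] rk=9  ker:fj,fm,fs,fu,fy,gh,gj,gl,gm,gs,gy,hl,hm,hs,hu,jl,jm,js,ju,jy,lm,ls,lu,ly,ms,my,su,sy
∂2: piv[efy,ejm,ejs,ejy,fgh,fgl,fjs,fju,fms,fsu,gjl,gjs,gls,gly,hlm,hls,hlu,hms,msy] rk=19  ker:jls,jsu,lms
b_2=(22−19)−0=3

b_2=3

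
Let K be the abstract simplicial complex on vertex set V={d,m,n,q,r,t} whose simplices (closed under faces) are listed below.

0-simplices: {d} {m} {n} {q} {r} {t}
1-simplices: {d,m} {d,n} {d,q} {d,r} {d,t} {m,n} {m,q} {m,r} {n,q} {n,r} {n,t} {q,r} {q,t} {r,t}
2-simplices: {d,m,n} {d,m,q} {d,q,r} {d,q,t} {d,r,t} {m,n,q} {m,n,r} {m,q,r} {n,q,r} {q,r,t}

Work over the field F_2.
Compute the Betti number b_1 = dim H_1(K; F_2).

n_0=6 n_1=14 n_2=10  [Z2]
∂1: piv[dm,dn,dq,dr,dt] rk=5  ker:mn,mq,mr,nq,nr,nt,qr,qt,rt
∂2: piv[dmn,dmq,dqr,dqt,drt,mnq,mnr,mqr] rk=8  ker:nqr,qrt
b_1=(14−5)−8=1

b_1=1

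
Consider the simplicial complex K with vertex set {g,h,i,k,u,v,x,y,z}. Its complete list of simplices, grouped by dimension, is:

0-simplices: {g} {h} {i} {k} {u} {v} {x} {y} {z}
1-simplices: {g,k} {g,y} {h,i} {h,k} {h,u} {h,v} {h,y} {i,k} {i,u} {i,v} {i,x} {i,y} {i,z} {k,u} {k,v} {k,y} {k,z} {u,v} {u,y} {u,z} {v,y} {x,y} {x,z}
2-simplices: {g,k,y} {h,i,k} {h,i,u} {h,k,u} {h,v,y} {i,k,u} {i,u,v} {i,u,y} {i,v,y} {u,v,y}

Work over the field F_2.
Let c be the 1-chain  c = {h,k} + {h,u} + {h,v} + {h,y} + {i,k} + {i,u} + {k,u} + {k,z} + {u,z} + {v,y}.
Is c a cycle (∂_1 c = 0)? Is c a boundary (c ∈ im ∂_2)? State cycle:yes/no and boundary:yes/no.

cycle:yes boundary:no

n_0=9 n_1=23 n_2=10  [Z2]
∂1: piv[gk,gy,hi,hk,hu,hv,ix,iz] rk=8  ker:hy,ik,iu,iv,iy,ku,kv,ky,kz,uv,uy,uz,vy,xy,xz
∂2: piv[gky,hik,hiu,hku,hvy,iuv,iuy,ivy] rk=8  ker:iku,uvy
∂1c = 0
c vs im∂2: residual ≠ 0 ⇒ not boundary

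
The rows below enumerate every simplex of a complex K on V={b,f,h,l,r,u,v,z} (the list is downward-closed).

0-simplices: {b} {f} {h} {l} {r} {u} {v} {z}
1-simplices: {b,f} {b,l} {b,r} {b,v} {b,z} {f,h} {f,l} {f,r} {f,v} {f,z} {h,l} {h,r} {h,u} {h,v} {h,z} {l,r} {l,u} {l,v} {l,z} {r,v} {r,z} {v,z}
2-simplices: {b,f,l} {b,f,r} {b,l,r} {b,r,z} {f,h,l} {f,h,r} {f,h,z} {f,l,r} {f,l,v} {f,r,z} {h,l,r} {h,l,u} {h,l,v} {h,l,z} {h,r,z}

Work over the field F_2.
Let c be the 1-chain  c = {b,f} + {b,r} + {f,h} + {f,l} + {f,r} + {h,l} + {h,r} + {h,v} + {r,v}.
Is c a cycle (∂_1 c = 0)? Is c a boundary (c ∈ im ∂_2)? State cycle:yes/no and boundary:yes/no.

cycle:yes boundary:no

n_0=8 n_1=22 n_2=15  [Z2]
∂1: piv[bf,bl,br,bv,bz,fh,hu] rk=7  ker:fl,fr,fv,fz,hl,hr,hv,hz,lr,lu,lv,lz,rv,rz,vz
∂2: piv[bfl,bfr,blr,brz,fhl,fhr,fhz,flv,frz,hlu,hlv,hlz] rk=12  ker:flr,hlr,hrz
∂1c = 0
c vs im∂2: residual ≠ 0 ⇒ not boundary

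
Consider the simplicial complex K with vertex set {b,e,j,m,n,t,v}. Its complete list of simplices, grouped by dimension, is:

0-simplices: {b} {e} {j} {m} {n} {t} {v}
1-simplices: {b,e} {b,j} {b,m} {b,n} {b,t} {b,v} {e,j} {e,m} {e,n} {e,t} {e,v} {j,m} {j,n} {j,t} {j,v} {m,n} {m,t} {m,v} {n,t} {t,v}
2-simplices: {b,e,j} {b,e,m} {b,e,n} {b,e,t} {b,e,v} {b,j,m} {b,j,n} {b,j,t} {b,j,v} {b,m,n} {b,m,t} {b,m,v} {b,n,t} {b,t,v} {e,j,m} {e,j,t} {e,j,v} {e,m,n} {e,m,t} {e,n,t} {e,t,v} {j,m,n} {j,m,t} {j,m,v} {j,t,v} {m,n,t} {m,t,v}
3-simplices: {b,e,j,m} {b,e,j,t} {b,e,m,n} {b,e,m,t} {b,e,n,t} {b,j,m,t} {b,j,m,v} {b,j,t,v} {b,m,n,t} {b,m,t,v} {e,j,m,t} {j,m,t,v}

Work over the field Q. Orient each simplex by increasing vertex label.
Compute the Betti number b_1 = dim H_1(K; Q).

n_0=7 n_1=20 n_2=27 n_3=12  [Q]
∂1: piv[be,bj,bm,bn,bt,bv] rk=6  ker:ej,em,en,et,ev,jm,jn,jt,jv,mn,mt,mv,nt,tv
∂2: piv[bej,bem,ben,bet,bev,bjm,bjn,bjt,bjv,bmn,bmt,bmv,bnt,btv] rk=14  ker:ejm,ejt,ejv,emn,emt,ent,etv,jmn,jmt,jmv,jtv,mnt,mtv
∂3: piv[bejm,bejt,bemn,bemt,bent,bjmt,bjmv,bjtv,bmnt,bmtv] rk=10  ker:ejmt,jmtv
b_1=(20−6)−14=0

b_1=0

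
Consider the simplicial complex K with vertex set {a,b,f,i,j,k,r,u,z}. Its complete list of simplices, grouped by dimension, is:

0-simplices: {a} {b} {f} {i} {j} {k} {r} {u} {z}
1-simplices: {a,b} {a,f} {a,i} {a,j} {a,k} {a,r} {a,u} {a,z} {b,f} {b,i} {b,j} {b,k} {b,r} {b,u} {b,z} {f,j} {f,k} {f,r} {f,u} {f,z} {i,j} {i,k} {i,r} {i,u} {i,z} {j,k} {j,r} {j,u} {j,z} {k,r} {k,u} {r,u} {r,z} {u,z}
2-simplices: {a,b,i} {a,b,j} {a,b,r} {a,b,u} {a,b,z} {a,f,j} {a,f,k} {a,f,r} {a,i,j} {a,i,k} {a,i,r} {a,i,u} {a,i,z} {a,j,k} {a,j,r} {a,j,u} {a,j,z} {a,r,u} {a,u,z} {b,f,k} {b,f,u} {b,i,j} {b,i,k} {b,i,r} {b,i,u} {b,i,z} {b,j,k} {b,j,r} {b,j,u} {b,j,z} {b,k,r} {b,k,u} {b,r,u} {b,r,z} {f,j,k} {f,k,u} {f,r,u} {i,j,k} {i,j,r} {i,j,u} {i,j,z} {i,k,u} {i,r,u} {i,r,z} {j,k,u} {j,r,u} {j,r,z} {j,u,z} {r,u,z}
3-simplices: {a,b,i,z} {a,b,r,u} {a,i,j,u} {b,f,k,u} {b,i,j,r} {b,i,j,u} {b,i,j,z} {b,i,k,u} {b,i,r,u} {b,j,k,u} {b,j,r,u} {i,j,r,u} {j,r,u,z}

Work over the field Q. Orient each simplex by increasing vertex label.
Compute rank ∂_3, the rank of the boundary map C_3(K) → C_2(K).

n_0=9 n_1=34 n_2=49 n_3=13  [Q]
∂1: piv[ab,af,ai,aj,ak,ar,au,az] rk=8  ker:bf,bi,bj,bk,br,bu,bz,fj,fk,fr,fu,fz,ij,ik,ir,iu,iz,jk,jr,ju,jz,kr,ku,ru,rz,uz
∂2: piv[abi,abj,abr,abu,abz,afj,afk,afr,aij,aik,air,aiu,aiz,ajk,ajr,aju,ajz,aru,auz,bfk,bfu,bik,bkr,bku,brz] rk=25  ker:bij,bir,biu,biz,bjk,bjr,bju,bjz,bru,fjk,fku,fru,ijk,ijr,iju,ijz,iku,iru,irz,jku,jru,jrz,juz,ruz
∂3: piv[abiz,abru,aiju,bfku,bijr,biju,bijz,biku,biru,bjku,bjru,jruz] rk=12  ker:ijru
rk∂_3=12

rank∂_3=12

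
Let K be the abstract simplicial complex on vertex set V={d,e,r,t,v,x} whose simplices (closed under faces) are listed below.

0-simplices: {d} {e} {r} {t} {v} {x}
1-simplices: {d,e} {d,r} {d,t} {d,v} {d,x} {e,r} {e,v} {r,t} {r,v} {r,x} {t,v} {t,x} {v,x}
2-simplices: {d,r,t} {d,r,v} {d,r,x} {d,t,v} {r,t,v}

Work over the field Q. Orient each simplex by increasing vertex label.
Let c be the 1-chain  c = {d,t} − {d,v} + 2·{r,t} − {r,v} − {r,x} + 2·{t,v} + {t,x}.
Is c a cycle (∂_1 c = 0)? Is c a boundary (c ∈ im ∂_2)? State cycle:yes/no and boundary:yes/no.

cycle:yes boundary:no

n_0=6 n_1=13 n_2=5  [Q]
∂1: piv[de,dr,dt,dv,dx] rk=5  ker:er,ev,rt,rv,rx,tv,tx,vx
∂2: piv[drt,drv,drx,dtv] rk=4  ker:rtv
∂1c = 0
c vs im∂2: residual ≠ 0 ⇒ not boundary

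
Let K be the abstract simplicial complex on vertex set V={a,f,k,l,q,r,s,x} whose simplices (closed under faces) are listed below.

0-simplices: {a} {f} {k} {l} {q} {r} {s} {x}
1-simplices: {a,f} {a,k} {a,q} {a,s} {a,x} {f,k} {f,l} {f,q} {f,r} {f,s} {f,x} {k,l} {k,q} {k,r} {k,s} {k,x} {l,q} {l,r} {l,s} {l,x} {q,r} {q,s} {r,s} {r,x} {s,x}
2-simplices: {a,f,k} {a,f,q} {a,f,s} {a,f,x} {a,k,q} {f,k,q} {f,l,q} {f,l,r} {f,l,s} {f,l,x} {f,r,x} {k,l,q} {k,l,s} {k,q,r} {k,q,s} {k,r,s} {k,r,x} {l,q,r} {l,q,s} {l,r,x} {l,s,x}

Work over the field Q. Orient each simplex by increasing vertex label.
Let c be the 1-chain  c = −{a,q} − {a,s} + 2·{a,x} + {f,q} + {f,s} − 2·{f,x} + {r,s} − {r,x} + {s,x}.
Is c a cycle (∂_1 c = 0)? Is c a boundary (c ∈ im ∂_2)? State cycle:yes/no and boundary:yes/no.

n_0=8 n_1=25 n_2=21  [Q]
∂1: piv[af,ak,aq,as,ax,fl,fr] rk=7  ker:fk,fq,fs,fx,kl,kq,kr,ks,kx,lq,lr,ls,lx,qr,qs,rs,rx,sx
∂2: piv[afk,afq,afs,afx,akq,flq,flr,fls,flx,frx,klq,kls,kqr,kqs,krs,krx,lqr,lsx] rk=18  ker:fkq,lqs,lrx
∂1c = 0
c vs im∂2: reduces to 0 ⇒ boundary

cycle:yes boundary:yes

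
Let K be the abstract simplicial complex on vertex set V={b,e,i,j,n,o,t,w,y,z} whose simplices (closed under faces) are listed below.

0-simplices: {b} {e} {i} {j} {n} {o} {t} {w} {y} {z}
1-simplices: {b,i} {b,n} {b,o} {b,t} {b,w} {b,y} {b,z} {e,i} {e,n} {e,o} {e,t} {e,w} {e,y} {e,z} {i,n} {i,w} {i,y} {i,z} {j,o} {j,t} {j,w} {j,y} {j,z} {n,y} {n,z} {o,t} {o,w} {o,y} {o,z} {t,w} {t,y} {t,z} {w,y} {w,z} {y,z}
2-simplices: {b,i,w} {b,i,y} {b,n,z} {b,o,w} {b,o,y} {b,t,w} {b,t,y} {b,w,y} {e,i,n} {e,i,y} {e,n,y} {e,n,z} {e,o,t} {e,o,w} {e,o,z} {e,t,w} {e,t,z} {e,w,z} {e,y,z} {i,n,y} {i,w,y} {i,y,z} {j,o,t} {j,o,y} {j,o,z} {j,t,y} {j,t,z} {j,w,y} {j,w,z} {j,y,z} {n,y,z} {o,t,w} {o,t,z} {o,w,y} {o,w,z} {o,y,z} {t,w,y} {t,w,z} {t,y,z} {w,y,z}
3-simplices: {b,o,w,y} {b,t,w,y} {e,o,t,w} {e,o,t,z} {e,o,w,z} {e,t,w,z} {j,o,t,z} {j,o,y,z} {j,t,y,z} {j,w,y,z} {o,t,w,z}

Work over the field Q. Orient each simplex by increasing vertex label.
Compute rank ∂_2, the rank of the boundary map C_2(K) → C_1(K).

rank∂_2=25

n_0=10 n_1=35 n_2=40 n_3=11  [Q]
∂1: piv[bi,bn,bo,bt,bw,by,bz,ei,jo] rk=9  ker:en,eo,et,ew,ey,ez,in,iw,iy,iz,jt,jw,jy,jz,ny,nz,ot,ow,oy,oz,tw,ty,tz,wy,wz,yz
∂2: piv[biw,biy,bnz,bow,boy,btw,bty,bwy,ein,eiy,eny,enz,eot,eow,eoz,etw,etz,ewz,eyz,iyz,jot,joy,joz,jwy,jyz] rk=25  ker:iny,iwy,jty,jtz,jwz,nyz,otw,otz,owy,owz,oyz,twy,twz,tyz,wyz
∂3: piv[bowy,btwy,eotw,eotz,eowz,etwz,jotz,joyz,jtyz,jwyz] rk=10  ker:otwz
rk∂_2=25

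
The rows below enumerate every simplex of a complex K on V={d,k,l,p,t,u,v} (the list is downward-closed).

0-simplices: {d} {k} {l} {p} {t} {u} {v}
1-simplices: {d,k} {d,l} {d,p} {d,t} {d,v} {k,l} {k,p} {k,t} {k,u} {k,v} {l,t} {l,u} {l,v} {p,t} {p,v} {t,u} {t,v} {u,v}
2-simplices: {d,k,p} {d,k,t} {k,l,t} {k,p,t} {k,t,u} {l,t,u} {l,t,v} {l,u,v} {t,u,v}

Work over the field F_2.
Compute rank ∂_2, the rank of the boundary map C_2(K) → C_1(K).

rank∂_2=8

n_0=7 n_1=18 n_2=9  [Z2]
∂1: piv[dk,dl,dp,dt,dv,ku] rk=6  ker:kl,kp,kt,kv,lt,lu,lv,pt,pv,tu,tv,uv
∂2: piv[dkp,dkt,klt,kpt,ktu,ltu,ltv,luv] rk=8  ker:tuv
rk∂_2=8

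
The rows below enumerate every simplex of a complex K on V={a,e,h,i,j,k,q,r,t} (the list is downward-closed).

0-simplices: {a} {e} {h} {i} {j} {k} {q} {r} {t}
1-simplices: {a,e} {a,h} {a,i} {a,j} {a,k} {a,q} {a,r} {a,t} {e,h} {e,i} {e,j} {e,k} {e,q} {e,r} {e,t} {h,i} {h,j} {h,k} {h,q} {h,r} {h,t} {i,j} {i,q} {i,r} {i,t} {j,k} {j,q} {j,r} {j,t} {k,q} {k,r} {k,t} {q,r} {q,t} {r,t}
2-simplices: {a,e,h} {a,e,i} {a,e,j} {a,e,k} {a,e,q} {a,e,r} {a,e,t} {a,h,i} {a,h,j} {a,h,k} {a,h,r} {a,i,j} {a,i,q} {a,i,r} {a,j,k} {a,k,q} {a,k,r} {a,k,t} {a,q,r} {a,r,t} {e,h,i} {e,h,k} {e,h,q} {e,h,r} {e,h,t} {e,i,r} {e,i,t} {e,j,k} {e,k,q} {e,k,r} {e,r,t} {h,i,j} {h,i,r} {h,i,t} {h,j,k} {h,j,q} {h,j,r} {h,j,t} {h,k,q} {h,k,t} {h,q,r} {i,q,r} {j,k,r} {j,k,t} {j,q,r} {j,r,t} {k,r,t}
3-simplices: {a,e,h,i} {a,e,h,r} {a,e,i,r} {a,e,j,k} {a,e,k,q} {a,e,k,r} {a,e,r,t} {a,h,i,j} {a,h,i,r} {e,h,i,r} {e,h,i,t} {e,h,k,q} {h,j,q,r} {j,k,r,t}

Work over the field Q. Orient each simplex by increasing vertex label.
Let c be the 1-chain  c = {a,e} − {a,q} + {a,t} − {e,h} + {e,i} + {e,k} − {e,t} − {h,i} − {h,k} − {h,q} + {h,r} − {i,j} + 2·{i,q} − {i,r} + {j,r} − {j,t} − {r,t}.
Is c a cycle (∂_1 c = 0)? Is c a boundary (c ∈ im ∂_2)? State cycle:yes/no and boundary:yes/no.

cycle:no boundary:no

n_0=9 n_1=35 n_2=47 n_3=14  [Q]
∂1: piv[ae,ah,ai,aj,ak,aq,ar,at] rk=8  ker:eh,ei,ej,ek,eq,er,et,hi,hj,hk,hq,hr,ht,ij,iq,ir,it,jk,jq,jr,jt,kq,kr,kt,qr,qt,rt
∂2: piv[aeh,aei,aej,aek,aeq,aer,aet,ahi,ahj,ahk,ahr,aij,aiq,air,ajk,akq,akr,akt,aqr,art,ehq,eht,eit,hjq,hjr,hjt] rk=26  ker:ehi,ehk,ehr,eir,ejk,ekq,ekr,ert,hij,hir,hit,hjk,hkq,hkt,hqr,iqr,jkr,jkt,jqr,jrt,krt
∂3: piv[aehi,aehr,aeir,aejk,aekq,aekr,aert,ahij,ahir,ehit,ehkq,hjqr,jkrt] rk=13  ker:ehir
∂1c = −{a} + {e} + {h} − {j} + 2·{r} − 2·{t}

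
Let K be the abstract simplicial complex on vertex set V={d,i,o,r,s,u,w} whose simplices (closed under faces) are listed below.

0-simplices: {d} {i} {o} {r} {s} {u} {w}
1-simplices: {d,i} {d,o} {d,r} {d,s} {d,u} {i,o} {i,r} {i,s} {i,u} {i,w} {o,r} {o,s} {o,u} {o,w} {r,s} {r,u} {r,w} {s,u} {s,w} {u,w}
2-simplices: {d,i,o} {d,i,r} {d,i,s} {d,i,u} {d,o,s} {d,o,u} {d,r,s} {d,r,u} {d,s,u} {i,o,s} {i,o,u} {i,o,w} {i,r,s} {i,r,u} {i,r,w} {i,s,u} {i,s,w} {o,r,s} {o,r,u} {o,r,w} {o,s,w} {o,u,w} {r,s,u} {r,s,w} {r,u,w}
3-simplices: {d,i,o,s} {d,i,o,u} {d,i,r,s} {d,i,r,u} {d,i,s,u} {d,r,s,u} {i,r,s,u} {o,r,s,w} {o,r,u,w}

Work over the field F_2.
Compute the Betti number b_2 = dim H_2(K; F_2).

n_0=7 n_1=20 n_2=25 n_3=9  [Z2]
∂1: piv[di,do,dr,ds,du,iw] rk=6  ker:io,ir,is,iu,or,os,ou,ow,rs,ru,rw,su,sw,uw
∂2: piv[dio,dir,dis,diu,dos,dou,drs,dru,dsu,iow,irw,isw,ors,ouw] rk=14  ker:ios,iou,irs,iru,isu,oru,orw,osw,rsu,rsw,ruw
∂3: piv[dios,diou,dirs,diru,disu,drsu,orsw,oruw] rk=8  ker:irsu
b_2=(25−14)−8=3

b_2=3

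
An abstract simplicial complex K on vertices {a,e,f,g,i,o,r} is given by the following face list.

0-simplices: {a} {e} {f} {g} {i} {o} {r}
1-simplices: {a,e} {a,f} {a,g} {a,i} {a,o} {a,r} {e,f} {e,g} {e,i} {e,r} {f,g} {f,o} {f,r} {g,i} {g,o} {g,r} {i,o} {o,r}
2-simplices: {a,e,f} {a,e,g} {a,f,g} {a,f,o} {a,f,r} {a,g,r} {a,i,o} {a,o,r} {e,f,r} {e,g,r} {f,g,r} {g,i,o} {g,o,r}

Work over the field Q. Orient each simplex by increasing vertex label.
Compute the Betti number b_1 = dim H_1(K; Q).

n_0=7 n_1=18 n_2=13  [Q]
∂1: piv[ae,af,ag,ai,ao,ar] rk=6  ker:ef,eg,ei,er,fg,fo,fr,gi,go,gr,io,or
∂2: piv[aef,aeg,afg,afo,afr,agr,aio,aor,efr,gio,gor] rk=11  ker:egr,fgr
b_1=(18−6)−11=1

b_1=1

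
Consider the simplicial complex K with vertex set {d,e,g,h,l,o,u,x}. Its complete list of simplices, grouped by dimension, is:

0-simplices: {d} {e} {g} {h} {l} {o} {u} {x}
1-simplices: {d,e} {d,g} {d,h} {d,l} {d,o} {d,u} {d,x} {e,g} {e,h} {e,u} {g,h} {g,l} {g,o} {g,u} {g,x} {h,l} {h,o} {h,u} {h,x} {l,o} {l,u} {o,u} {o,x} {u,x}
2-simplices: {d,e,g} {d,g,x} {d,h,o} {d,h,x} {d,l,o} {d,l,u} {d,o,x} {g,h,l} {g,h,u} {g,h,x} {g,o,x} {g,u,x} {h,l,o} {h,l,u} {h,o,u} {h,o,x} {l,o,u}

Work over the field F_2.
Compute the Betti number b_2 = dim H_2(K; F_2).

n_0=8 n_1=24 n_2=17  [Z2]
∂1: piv[de,dg,dh,dl,do,du,dx] rk=7  ker:eg,eh,eu,gh,gl,go,gu,gx,hl,ho,hu,hx,lo,lu,ou,ox,ux
∂2: piv[deg,dgx,dho,dhx,dlo,dlu,dox,ghl,ghu,ghx,gox,gux,hlo,hlu,hou] rk=15  ker:hox,lou
b_2=(17−15)−0=2

b_2=2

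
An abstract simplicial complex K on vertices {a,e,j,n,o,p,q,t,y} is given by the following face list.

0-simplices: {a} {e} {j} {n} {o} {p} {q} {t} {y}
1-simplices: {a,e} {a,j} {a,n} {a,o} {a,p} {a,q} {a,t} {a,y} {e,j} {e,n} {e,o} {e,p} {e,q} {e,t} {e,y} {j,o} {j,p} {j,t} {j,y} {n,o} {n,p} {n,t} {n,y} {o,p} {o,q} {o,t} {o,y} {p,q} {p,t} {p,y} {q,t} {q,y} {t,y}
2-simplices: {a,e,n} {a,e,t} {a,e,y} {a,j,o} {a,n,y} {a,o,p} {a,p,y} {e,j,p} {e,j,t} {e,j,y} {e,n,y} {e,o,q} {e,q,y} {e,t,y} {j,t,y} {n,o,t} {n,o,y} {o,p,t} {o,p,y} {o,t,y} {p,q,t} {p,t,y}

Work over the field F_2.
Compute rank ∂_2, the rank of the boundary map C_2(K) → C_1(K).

rank∂_2=19

n_0=9 n_1=33 n_2=22  [Z2]
∂1: piv[ae,aj,an,ao,ap,aq,at,ay] rk=8  ker:ej,en,eo,ep,eq,et,ey,jo,jp,jt,jy,no,np,nt,ny,op,oq,ot,oy,pq,pt,py,qt,qy,ty
∂2: piv[aen,aet,aey,ajo,any,aop,apy,ejp,ejt,ejy,eoq,eqy,ety,not,noy,opt,opy,oty,pqt] rk=19  ker:eny,jty,pty
rk∂_2=19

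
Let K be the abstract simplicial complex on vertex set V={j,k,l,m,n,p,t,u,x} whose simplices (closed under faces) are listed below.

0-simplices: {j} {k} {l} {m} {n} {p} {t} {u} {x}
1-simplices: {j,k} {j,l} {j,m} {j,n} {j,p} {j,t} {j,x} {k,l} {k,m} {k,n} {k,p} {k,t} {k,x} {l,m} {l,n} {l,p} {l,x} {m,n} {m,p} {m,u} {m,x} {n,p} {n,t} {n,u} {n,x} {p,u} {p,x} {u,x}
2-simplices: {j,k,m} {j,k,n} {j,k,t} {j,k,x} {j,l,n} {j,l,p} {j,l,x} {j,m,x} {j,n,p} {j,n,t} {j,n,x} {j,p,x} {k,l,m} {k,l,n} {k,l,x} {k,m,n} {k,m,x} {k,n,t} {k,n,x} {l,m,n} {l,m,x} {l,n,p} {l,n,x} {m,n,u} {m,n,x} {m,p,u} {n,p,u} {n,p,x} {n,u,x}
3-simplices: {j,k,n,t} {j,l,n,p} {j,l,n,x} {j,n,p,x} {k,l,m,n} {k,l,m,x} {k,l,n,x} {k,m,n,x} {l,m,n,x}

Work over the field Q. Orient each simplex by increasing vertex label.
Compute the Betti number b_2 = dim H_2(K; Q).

n_0=9 n_1=28 n_2=29 n_3=9  [Q]
∂1: piv[jk,jl,jm,jn,jp,jt,jx,mu] rk=8  ker:kl,km,kn,kp,kt,kx,lm,ln,lp,lx,mn,mp,mx,np,nt,nu,nx,pu,px,ux
∂2: piv[jkm,jkn,jkt,jkx,jln,jlp,jlx,jmx,jnp,jnt,jnx,jpx,klm,kln,kmn,mnu,mpu,npu,nux] rk=19  ker:klx,kmx,knt,knx,lmn,lmx,lnp,lnx,mnx,npx
∂3: piv[jknt,jlnp,jlnx,jnpx,klmn,klmx,klnx,kmnx] rk=8  ker:lmnx
b_2=(29−19)−8=2

b_2=2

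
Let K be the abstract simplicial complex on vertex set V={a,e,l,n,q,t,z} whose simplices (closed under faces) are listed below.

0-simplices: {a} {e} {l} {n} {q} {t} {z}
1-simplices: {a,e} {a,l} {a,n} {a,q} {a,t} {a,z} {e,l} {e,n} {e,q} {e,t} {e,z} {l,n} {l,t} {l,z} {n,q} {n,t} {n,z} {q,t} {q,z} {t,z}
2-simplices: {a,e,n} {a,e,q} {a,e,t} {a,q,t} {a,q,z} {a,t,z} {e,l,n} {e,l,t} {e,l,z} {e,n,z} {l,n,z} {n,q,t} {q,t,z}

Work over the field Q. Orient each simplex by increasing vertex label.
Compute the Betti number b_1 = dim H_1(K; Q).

n_0=7 n_1=20 n_2=13  [Q]
∂1: piv[ae,al,an,aq,at,az] rk=6  ker:el,en,eq,et,ez,ln,lt,lz,nq,nt,nz,qt,qz,tz
∂2: piv[aen,aeq,aet,aqt,aqz,atz,eln,elt,elz,enz,nqt] rk=11  ker:lnz,qtz
b_1=(20−6)−11=3

b_1=3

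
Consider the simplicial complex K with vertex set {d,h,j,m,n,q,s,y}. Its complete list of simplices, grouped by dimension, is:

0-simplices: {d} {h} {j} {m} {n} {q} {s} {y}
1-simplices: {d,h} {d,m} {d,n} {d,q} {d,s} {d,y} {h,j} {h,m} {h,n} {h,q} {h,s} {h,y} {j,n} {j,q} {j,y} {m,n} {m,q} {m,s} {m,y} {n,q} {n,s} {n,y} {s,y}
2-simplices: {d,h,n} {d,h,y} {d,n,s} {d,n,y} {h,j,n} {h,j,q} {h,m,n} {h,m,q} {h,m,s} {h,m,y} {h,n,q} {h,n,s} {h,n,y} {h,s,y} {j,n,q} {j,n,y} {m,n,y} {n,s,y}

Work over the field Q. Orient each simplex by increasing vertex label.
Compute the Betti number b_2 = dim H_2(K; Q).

n_0=8 n_1=23 n_2=18  [Q]
∂1: piv[dh,dm,dn,dq,ds,dy,hj] rk=7  ker:hm,hn,hq,hs,hy,jn,jq,jy,mn,mq,ms,my,nq,ns,ny,sy
∂2: piv[dhn,dhy,dns,dny,hjn,hjq,hmn,hmq,hms,hmy,hnq,hns,hsy,jny] rk=14  ker:hny,jnq,mny,nsy
b_2=(18−14)−0=4

b_2=4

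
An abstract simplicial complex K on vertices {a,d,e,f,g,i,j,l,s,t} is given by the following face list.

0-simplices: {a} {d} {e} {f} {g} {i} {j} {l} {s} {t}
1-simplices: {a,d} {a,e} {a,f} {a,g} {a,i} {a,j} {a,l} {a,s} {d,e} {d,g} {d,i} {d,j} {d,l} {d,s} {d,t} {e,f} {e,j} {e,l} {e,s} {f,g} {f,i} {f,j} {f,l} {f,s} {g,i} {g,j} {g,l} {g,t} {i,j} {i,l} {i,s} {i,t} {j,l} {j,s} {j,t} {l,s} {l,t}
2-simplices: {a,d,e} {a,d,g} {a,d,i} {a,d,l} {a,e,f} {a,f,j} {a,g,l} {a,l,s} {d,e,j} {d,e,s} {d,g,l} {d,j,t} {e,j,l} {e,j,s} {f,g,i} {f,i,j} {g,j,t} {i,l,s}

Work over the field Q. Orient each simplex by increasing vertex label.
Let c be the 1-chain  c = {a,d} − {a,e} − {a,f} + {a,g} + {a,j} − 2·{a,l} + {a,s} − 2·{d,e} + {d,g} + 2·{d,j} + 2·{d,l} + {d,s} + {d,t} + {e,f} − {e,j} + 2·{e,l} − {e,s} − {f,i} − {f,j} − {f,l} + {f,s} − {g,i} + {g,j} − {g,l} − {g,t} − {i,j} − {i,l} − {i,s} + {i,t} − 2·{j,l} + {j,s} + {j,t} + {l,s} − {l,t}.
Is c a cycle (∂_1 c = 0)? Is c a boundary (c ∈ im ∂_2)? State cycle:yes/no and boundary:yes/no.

n_0=10 n_1=37 n_2=18  [Q]
∂1: piv[ad,ae,af,ag,ai,aj,al,as,dt] rk=9  ker:de,dg,di,dj,dl,ds,ef,ej,el,es,fg,fi,fj,fl,fs,gi,gj,gl,gt,ij,il,is,it,jl,js,jt,ls,lt
∂2: piv[ade,adg,adi,adl,aef,afj,agl,als,dej,des,djt,ejl,ejs,fgi,fij,gjt,ils] rk=17  ker:dgl
∂1c = −4·{d} − 4·{e} + 2·{f} + 4·{g} + {j} − 3·{l} + 3·{s} + {t}

cycle:no boundary:no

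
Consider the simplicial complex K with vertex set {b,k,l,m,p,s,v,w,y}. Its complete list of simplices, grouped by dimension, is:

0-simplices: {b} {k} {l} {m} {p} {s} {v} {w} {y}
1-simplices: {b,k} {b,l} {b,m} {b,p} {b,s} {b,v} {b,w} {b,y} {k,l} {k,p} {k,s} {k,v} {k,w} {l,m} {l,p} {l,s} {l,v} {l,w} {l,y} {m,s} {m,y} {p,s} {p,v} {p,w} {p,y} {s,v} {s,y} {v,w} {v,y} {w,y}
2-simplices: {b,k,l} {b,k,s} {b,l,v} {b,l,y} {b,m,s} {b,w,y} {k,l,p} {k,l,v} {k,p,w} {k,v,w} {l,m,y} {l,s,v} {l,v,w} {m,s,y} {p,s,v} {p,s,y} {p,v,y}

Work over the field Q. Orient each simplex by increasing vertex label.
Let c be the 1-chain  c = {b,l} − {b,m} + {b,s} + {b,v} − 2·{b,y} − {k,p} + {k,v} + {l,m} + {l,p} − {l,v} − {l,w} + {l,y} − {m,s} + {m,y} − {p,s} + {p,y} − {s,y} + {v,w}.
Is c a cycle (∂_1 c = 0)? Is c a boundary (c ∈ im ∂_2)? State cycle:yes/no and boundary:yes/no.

cycle:yes boundary:yes

n_0=9 n_1=30 n_2=17  [Q]
∂1: piv[bk,bl,bm,bp,bs,bv,bw,by] rk=8  ker:kl,kp,ks,kv,kw,lm,lp,ls,lv,lw,ly,ms,my,ps,pv,pw,py,sv,sy,vw,vy,wy
∂2: piv[bkl,bks,blv,bly,bms,bwy,klp,klv,kpw,kvw,lmy,lsv,lvw,msy,psv,psy,pvy] rk=17
∂1c = 0
c vs im∂2: reduces to 0 ⇒ boundary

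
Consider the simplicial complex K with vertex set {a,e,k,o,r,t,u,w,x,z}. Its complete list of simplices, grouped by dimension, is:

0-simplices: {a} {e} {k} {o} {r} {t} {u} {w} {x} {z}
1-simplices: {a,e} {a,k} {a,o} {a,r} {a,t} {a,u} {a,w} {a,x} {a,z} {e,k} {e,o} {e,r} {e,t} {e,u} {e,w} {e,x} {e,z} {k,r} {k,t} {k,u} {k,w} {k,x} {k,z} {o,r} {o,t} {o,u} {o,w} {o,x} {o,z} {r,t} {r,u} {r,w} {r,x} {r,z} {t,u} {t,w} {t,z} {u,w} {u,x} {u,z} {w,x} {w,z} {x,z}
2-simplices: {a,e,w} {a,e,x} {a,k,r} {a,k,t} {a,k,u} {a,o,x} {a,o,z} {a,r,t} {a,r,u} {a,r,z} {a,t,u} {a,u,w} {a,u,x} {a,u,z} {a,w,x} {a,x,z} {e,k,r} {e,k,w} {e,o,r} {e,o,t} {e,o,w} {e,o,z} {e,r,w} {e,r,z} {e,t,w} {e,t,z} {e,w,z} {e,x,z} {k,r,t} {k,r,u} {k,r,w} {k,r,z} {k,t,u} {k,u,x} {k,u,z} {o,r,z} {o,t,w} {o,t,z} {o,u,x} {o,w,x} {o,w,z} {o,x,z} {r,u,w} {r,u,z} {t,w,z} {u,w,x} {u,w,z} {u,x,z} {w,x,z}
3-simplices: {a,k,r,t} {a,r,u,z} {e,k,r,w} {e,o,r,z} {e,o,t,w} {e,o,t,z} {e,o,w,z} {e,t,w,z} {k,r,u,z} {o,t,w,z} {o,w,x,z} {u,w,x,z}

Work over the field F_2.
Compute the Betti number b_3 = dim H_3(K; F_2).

n_0=10 n_1=43 n_2=49 n_3=12  [Z2]
∂1: piv[ae,ak,ao,ar,at,au,aw,ax,az] rk=9  ker:ek,eo,er,et,eu,ew,ex,ez,kr,kt,ku,kw,kx,kz,or,ot,ou,ow,ox,oz,rt,ru,rw,rx,rz,tu,tw,tz,uw,ux,uz,wx,wz,xz
∂2: piv[aew,aex,akr,akt,aku,aox,aoz,art,aru,arz,atu,auw,aux,auz,awx,axz,ekr,ekw,eor,eot,eow,eoz,erw,erz,etw,etz,ewz,exz,krz,kux,oux] rk=31  ker:krt,kru,krw,ktu,kuz,orz,otw,otz,owx,owz,oxz,ruw,ruz,twz,uwx,uwz,uxz,wxz
∂3: piv[akrt,aruz,ekrw,eorz,eotw,eotz,eowz,etwz,kruz,owxz,uwxz] rk=11  ker:otwz
b_3=(12−11)−0=1

b_3=1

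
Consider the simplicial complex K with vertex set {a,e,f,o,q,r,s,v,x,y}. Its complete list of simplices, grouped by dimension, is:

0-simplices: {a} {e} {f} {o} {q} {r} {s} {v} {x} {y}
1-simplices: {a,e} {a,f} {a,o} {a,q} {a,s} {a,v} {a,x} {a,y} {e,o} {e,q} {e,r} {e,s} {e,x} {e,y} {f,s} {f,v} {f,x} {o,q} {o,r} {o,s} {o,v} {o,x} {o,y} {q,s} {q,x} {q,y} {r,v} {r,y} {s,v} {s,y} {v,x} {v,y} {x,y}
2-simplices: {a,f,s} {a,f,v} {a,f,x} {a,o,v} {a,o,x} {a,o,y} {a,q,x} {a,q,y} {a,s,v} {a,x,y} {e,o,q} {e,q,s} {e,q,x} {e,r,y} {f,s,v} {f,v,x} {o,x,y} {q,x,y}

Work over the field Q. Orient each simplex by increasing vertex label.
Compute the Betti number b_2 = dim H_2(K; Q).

n_0=10 n_1=33 n_2=18  [Q]
∂1: piv[ae,af,ao,aq,as,av,ax,ay,er] rk=9  ker:eo,eq,es,ex,ey,fs,fv,fx,oq,or,os,ov,ox,oy,qs,qx,qy,rv,ry,sv,sy,vx,vy,xy
∂2: piv[afs,afv,afx,aov,aox,aoy,aqx,aqy,asv,axy,eoq,eqs,eqx,ery,fvx] rk=15  ker:fsv,oxy,qxy
b_2=(18−15)−0=3

b_2=3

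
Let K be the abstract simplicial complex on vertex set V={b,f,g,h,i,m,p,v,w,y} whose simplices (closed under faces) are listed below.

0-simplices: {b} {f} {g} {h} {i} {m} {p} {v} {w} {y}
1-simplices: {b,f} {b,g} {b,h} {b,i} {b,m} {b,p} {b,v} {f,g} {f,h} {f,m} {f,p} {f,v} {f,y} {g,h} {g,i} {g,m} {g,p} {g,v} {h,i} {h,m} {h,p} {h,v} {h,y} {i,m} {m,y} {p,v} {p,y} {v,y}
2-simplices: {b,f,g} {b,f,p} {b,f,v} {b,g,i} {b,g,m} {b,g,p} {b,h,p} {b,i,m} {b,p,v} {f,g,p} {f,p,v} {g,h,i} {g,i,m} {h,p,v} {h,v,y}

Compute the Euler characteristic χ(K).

χ(K)=-3

n_0=10 n_1=28 n_2=15
χ=+10−28+15=-3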